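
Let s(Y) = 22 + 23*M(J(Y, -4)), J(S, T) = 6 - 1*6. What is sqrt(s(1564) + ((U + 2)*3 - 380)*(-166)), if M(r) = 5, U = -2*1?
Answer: sqrt(63217) ≈ 251.43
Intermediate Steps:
U = -2
J(S, T) = 0 (J(S, T) = 6 - 6 = 0)
s(Y) = 137 (s(Y) = 22 + 23*5 = 22 + 115 = 137)
sqrt(s(1564) + ((U + 2)*3 - 380)*(-166)) = sqrt(137 + ((-2 + 2)*3 - 380)*(-166)) = sqrt(137 + (0*3 - 380)*(-166)) = sqrt(137 + (0 - 380)*(-166)) = sqrt(137 - 380*(-166)) = sqrt(137 + 63080) = sqrt(63217)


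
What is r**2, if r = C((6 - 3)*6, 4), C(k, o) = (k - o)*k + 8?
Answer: 67600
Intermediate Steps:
C(k, o) = 8 + k*(k - o) (C(k, o) = k*(k - o) + 8 = 8 + k*(k - o))
r = 260 (r = 8 + ((6 - 3)*6)**2 - 1*(6 - 3)*6*4 = 8 + (3*6)**2 - 1*3*6*4 = 8 + 18**2 - 1*18*4 = 8 + 324 - 72 = 260)
r**2 = 260**2 = 67600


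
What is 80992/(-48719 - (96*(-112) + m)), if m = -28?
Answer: -80992/37939 ≈ -2.1348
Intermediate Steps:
80992/(-48719 - (96*(-112) + m)) = 80992/(-48719 - (96*(-112) - 28)) = 80992/(-48719 - (-10752 - 28)) = 80992/(-48719 - 1*(-10780)) = 80992/(-48719 + 10780) = 80992/(-37939) = 80992*(-1/37939) = -80992/37939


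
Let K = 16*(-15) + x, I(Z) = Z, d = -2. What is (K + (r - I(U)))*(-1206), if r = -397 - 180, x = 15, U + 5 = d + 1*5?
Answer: 964800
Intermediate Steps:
U = -2 (U = -5 + (-2 + 1*5) = -5 + (-2 + 5) = -5 + 3 = -2)
K = -225 (K = 16*(-15) + 15 = -240 + 15 = -225)
r = -577
(K + (r - I(U)))*(-1206) = (-225 + (-577 - 1*(-2)))*(-1206) = (-225 + (-577 + 2))*(-1206) = (-225 - 575)*(-1206) = -800*(-1206) = 964800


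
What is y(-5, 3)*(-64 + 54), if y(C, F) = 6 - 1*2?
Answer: -40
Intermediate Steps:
y(C, F) = 4 (y(C, F) = 6 - 2 = 4)
y(-5, 3)*(-64 + 54) = 4*(-64 + 54) = 4*(-10) = -40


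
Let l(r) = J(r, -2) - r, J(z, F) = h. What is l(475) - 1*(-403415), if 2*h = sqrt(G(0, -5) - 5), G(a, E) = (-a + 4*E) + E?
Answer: 402940 + I*sqrt(30)/2 ≈ 4.0294e+5 + 2.7386*I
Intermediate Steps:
G(a, E) = -a + 5*E
h = I*sqrt(30)/2 (h = sqrt((-1*0 + 5*(-5)) - 5)/2 = sqrt((0 - 25) - 5)/2 = sqrt(-25 - 5)/2 = sqrt(-30)/2 = (I*sqrt(30))/2 = I*sqrt(30)/2 ≈ 2.7386*I)
J(z, F) = I*sqrt(30)/2
l(r) = -r + I*sqrt(30)/2 (l(r) = I*sqrt(30)/2 - r = -r + I*sqrt(30)/2)
l(475) - 1*(-403415) = (-1*475 + I*sqrt(30)/2) - 1*(-403415) = (-475 + I*sqrt(30)/2) + 403415 = 402940 + I*sqrt(30)/2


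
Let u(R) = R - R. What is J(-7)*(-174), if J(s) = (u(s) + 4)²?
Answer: -2784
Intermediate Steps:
u(R) = 0
J(s) = 16 (J(s) = (0 + 4)² = 4² = 16)
J(-7)*(-174) = 16*(-174) = -2784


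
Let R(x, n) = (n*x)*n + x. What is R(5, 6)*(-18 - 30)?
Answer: -8880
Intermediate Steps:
R(x, n) = x + x*n² (R(x, n) = x*n² + x = x + x*n²)
R(5, 6)*(-18 - 30) = (5*(1 + 6²))*(-18 - 30) = (5*(1 + 36))*(-48) = (5*37)*(-48) = 185*(-48) = -8880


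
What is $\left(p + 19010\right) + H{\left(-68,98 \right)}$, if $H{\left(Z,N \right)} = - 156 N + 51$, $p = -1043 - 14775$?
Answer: $-12045$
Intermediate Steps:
$p = -15818$
$H{\left(Z,N \right)} = 51 - 156 N$
$\left(p + 19010\right) + H{\left(-68,98 \right)} = \left(-15818 + 19010\right) + \left(51 - 15288\right) = 3192 + \left(51 - 15288\right) = 3192 - 15237 = -12045$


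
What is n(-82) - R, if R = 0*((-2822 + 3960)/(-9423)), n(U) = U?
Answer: -82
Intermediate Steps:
R = 0 (R = 0*(1138*(-1/9423)) = 0*(-1138/9423) = 0)
n(-82) - R = -82 - 1*0 = -82 + 0 = -82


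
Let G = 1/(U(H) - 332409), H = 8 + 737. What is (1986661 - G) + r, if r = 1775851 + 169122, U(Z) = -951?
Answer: 1310649510241/333360 ≈ 3.9316e+6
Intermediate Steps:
H = 745
G = -1/333360 (G = 1/(-951 - 332409) = 1/(-333360) = -1/333360 ≈ -2.9998e-6)
r = 1944973
(1986661 - G) + r = (1986661 - 1*(-1/333360)) + 1944973 = (1986661 + 1/333360) + 1944973 = 662273310961/333360 + 1944973 = 1310649510241/333360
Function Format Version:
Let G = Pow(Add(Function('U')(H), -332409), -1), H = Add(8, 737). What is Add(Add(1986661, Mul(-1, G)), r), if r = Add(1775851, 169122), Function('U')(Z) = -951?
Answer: Rational(1310649510241, 333360) ≈ 3.9316e+6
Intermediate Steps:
H = 745
G = Rational(-1, 333360) (G = Pow(Add(-951, -332409), -1) = Pow(-333360, -1) = Rational(-1, 333360) ≈ -2.9998e-6)
r = 1944973
Add(Add(1986661, Mul(-1, G)), r) = Add(Add(1986661, Mul(-1, Rational(-1, 333360))), 1944973) = Add(Add(1986661, Rational(1, 333360)), 1944973) = Add(Rational(662273310961, 333360), 1944973) = Rational(1310649510241, 333360)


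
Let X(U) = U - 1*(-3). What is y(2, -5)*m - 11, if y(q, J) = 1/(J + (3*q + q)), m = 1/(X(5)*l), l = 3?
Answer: -791/72 ≈ -10.986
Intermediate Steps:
X(U) = 3 + U (X(U) = U + 3 = 3 + U)
m = 1/24 (m = 1/((3 + 5)*3) = 1/(8*3) = 1/24 ≈ 0.041667)
y(q, J) = 1/(J + 4*q)
y(2, -5)*m - 11 = (1/24)/(-5 + 4*2) - 11 = (1/24)/(-5 + 8) - 11 = (1/24)/3 - 11 = (⅓)*(1/24) - 11 = 1/72 - 11 = -791/72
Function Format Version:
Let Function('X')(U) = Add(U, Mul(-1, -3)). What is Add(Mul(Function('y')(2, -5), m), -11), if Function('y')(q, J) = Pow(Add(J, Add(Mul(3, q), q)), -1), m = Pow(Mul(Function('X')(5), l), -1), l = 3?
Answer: Rational(-791, 72) ≈ -10.986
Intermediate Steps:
Function('X')(U) = Add(3, U) (Function('X')(U) = Add(U, 3) = Add(3, U))
m = Rational(1, 24) (m = Pow(Mul(Add(3, 5), 3), -1) = Pow(Mul(8, 3), -1) = Pow(24, -1) = Rational(1, 24) ≈ 0.041667)
Function('y')(q, J) = Pow(Add(J, Mul(4, q)), -1)
Add(Mul(Function('y')(2, -5), m), -11) = Add(Mul(Pow(Add(-5, Mul(4, 2)), -1), Rational(1, 24)), -11) = Add(Mul(Pow(Add(-5, 8), -1), Rational(1, 24)), -11) = Add(Mul(Pow(3, -1), Rational(1, 24)), -11) = Add(Mul(Rational(1, 3), Rational(1, 24)), -11) = Add(Rational(1, 72), -11) = Rational(-791, 72)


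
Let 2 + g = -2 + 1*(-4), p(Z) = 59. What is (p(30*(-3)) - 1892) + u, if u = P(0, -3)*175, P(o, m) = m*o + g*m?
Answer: 2367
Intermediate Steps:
g = -8 (g = -2 + (-2 + 1*(-4)) = -2 + (-2 - 4) = -2 - 6 = -8)
P(o, m) = -8*m + m*o (P(o, m) = m*o - 8*m = -8*m + m*o)
u = 4200 (u = -3*(-8 + 0)*175 = -3*(-8)*175 = 24*175 = 4200)
(p(30*(-3)) - 1892) + u = (59 - 1892) + 4200 = -1833 + 4200 = 2367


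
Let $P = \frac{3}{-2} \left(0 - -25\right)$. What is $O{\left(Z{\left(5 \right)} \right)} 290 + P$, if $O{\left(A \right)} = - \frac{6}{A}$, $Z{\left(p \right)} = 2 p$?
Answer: $- \frac{423}{2} \approx -211.5$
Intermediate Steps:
$P = - \frac{75}{2}$ ($P = 3 \left(- \frac{1}{2}\right) \left(0 + 25\right) = \left(- \frac{3}{2}\right) 25 = - \frac{75}{2} \approx -37.5$)
$O{\left(Z{\left(5 \right)} \right)} 290 + P = - \frac{6}{2 \cdot 5} \cdot 290 - \frac{75}{2} = - \frac{6}{10} \cdot 290 - \frac{75}{2} = \left(-6\right) \frac{1}{10} \cdot 290 - \frac{75}{2} = \left(- \frac{3}{5}\right) 290 - \frac{75}{2} = -174 - \frac{75}{2} = - \frac{423}{2}$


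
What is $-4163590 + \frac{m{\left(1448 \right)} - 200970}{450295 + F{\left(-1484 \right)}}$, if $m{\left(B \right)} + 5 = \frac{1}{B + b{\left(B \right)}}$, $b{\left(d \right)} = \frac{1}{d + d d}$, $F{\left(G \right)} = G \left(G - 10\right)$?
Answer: $- \frac{33741171358080907744353}{8103864873220927} \approx -4.1636 \cdot 10^{6}$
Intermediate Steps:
$F{\left(G \right)} = G \left(-10 + G\right)$
$b{\left(d \right)} = \frac{1}{d + d^{2}}$
$m{\left(B \right)} = -5 + \frac{1}{B + \frac{1}{B \left(1 + B\right)}}$
$-4163590 + \frac{m{\left(1448 \right)} - 200970}{450295 + F{\left(-1484 \right)}} = -4163590 + \frac{\frac{-5 - 1448 \left(1 + 1448\right) \left(-1 + 5 \cdot 1448\right)}{1 + 1448^{2} \left(1 + 1448\right)} - 200970}{450295 - 1484 \left(-10 - 1484\right)} = -4163590 + \frac{\frac{-5 - 1448 \cdot 1449 \left(-1 + 7240\right)}{1 + 2096704 \cdot 1449} - 200970}{450295 - -2217096} = -4163590 + \frac{\frac{-5 - 1448 \cdot 1449 \cdot 7239}{1 + 3038124096} - 200970}{450295 + 2217096} = -4163590 + \frac{\frac{-5 - 15188522328}{3038124097} - 200970}{2667391} = -4163590 + \left(\frac{1}{3038124097} \left(-15188522333\right) - 200970\right) \frac{1}{2667391} = -4163590 + \left(- \frac{15188522333}{3038124097} - 200970\right) \frac{1}{2667391} = -4163590 - \frac{610586988296423}{8103864873220927} = - \frac{33741171358080907744353}{8103864873220927}$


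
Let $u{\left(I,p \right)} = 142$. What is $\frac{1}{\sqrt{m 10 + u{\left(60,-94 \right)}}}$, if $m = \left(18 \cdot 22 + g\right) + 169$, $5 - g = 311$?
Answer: $\frac{\sqrt{683}}{1366} \approx 0.019132$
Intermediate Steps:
$g = -306$ ($g = 5 - 311 = -306$)
$m = 259$ ($m = \left(18 \cdot 22 - 306\right) + 169 = \left(396 - 306\right) + 169 = 90 + 169 = 259$)
$\frac{1}{\sqrt{m 10 + u{\left(60,-94 \right)}}} = \frac{1}{\sqrt{259 \cdot 10 + 142}} = \frac{1}{\sqrt{2590 + 142}} = \frac{1}{\sqrt{2732}} = \frac{1}{2 \sqrt{683}} = \frac{\sqrt{683}}{1366}$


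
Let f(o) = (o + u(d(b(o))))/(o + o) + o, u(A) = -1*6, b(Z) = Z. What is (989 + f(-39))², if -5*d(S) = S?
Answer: 610831225/676 ≈ 9.0360e+5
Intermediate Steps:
d(S) = -S/5
u(A) = -6
f(o) = o + (-6 + o)/(2*o) (f(o) = (o - 6)/(o + o) + o = (-6 + o)/((2*o)) + o = (-6 + o)*(1/(2*o)) + o = (-6 + o)/(2*o) + o = o + (-6 + o)/(2*o))
(989 + f(-39))² = (989 + (½ - 39 - 3/(-39)))² = (989 + (½ - 39 - 3*(-1/39)))² = (989 + (½ - 39 + 1/13))² = (989 - 999/26)² = (24715/26)² = 610831225/676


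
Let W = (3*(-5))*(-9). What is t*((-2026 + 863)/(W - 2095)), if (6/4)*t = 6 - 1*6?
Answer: 0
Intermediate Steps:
W = 135 (W = -15*(-9) = 135)
t = 0 (t = 2*(6 - 1*6)/3 = 2*(6 - 6)/3 = (2/3)*0 = 0)
t*((-2026 + 863)/(W - 2095)) = 0*((-2026 + 863)/(135 - 2095)) = 0*(-1163/(-1960)) = 0*(-1163*(-1/1960)) = 0*(1163/1960) = 0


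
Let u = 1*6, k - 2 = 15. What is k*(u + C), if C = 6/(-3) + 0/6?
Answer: 68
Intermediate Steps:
k = 17 (k = 2 + 15 = 17)
C = -2 (C = 6*(-⅓) + 0*(⅙) = -2 + 0 = -2)
u = 6
k*(u + C) = 17*(6 - 2) = 17*4 = 68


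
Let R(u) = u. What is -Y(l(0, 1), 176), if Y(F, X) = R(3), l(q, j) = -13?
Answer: -3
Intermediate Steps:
Y(F, X) = 3
-Y(l(0, 1), 176) = -1*3 = -3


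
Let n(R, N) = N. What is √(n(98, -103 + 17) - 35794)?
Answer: 2*I*√8970 ≈ 189.42*I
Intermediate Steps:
√(n(98, -103 + 17) - 35794) = √((-103 + 17) - 35794) = √(-86 - 35794) = √(-35880) = 2*I*√8970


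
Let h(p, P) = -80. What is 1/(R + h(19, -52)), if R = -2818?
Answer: -1/2898 ≈ -0.00034507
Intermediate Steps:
1/(R + h(19, -52)) = 1/(-2818 - 80) = 1/(-2898) = -1/2898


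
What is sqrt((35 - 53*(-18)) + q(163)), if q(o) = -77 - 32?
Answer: 4*sqrt(55) ≈ 29.665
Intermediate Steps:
q(o) = -109
sqrt((35 - 53*(-18)) + q(163)) = sqrt((35 - 53*(-18)) - 109) = sqrt((35 + 954) - 109) = sqrt(989 - 109) = sqrt(880) = 4*sqrt(55)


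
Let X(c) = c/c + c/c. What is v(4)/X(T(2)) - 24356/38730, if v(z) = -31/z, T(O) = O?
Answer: -697739/154920 ≈ -4.5039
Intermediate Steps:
X(c) = 2 (X(c) = 1 + 1 = 2)
v(4)/X(T(2)) - 24356/38730 = -31/4/2 - 24356/38730 = -31*1/4*(1/2) - 24356*1/38730 = -31/4*1/2 - 12178/19365 = -31/8 - 12178/19365 = -697739/154920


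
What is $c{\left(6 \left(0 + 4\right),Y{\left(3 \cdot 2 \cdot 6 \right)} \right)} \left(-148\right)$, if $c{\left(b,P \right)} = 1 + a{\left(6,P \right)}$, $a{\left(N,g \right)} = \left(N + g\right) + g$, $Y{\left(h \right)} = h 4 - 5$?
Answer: $-42180$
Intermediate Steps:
$Y{\left(h \right)} = -5 + 4 h$ ($Y{\left(h \right)} = 4 h - 5 = -5 + 4 h$)
$a{\left(N,g \right)} = N + 2 g$
$c{\left(b,P \right)} = 7 + 2 P$ ($c{\left(b,P \right)} = 1 + \left(6 + 2 P\right) = 7 + 2 P$)
$c{\left(6 \left(0 + 4\right),Y{\left(3 \cdot 2 \cdot 6 \right)} \right)} \left(-148\right) = \left(7 + 2 \left(-5 + 4 \cdot 3 \cdot 2 \cdot 6\right)\right) \left(-148\right) = \left(7 + 2 \left(-5 + 4 \cdot 6 \cdot 6\right)\right) \left(-148\right) = \left(7 + 2 \left(-5 + 4 \cdot 36\right)\right) \left(-148\right) = \left(7 + 2 \left(-5 + 144\right)\right) \left(-148\right) = \left(7 + 2 \cdot 139\right) \left(-148\right) = \left(7 + 278\right) \left(-148\right) = 285 \left(-148\right) = -42180$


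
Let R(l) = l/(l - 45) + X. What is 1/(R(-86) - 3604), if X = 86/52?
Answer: -3406/12267355 ≈ -0.00027765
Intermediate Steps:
X = 43/26 (X = 86*(1/52) = 43/26 ≈ 1.6538)
R(l) = 43/26 + l/(-45 + l) (R(l) = l/(l - 45) + 43/26 = l/(-45 + l) + 43/26 = 43/26 + l/(-45 + l))
1/(R(-86) - 3604) = 1/(3*(-645 + 23*(-86))/(26*(-45 - 86)) - 3604) = 1/((3/26)*(-645 - 1978)/(-131) - 3604) = 1/((3/26)*(-1/131)*(-2623) - 3604) = 1/(7869/3406 - 3604) = 1/(-12267355/3406) = -3406/12267355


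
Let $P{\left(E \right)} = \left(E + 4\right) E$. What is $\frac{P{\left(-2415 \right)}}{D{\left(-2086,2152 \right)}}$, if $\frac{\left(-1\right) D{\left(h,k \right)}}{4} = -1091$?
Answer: $\frac{5822565}{4364} \approx 1334.2$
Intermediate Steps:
$D{\left(h,k \right)} = 4364$ ($D{\left(h,k \right)} = \left(-4\right) \left(-1091\right) = 4364$)
$P{\left(E \right)} = E \left(4 + E\right)$ ($P{\left(E \right)} = \left(4 + E\right) E = E \left(4 + E\right)$)
$\frac{P{\left(-2415 \right)}}{D{\left(-2086,2152 \right)}} = \frac{\left(-2415\right) \left(4 - 2415\right)}{4364} = \left(-2415\right) \left(-2411\right) \frac{1}{4364} = 5822565 \cdot \frac{1}{4364} = \frac{5822565}{4364}$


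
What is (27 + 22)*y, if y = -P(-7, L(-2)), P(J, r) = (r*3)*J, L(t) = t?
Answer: -2058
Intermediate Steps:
P(J, r) = 3*J*r (P(J, r) = (3*r)*J = 3*J*r)
y = -42 (y = -3*(-7)*(-2) = -1*42 = -42)
(27 + 22)*y = (27 + 22)*(-42) = 49*(-42) = -2058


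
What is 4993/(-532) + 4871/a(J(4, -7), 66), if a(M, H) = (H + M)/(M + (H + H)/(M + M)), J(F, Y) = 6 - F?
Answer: 5647406/2261 ≈ 2497.7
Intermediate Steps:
a(M, H) = (H + M)/(M + H/M) (a(M, H) = (H + M)/(M + (2*H)/((2*M))) = (H + M)/(M + (2*H)*(1/(2*M))) = (H + M)/(M + H/M))
4993/(-532) + 4871/a(J(4, -7), 66) = 4993/(-532) + 4871/(((6 - 1*4)*(66 + (6 - 1*4))/(66 + (6 - 1*4)²))) = 4993*(-1/532) + 4871/(((6 - 4)*(66 + (6 - 4))/(66 + (6 - 4)²))) = -4993/532 + 4871/((2*(66 + 2)/(66 + 2²))) = -4993/532 + 4871/((2*68/(66 + 4))) = -4993/532 + 4871/((2*68/70)) = -4993/532 + 4871/((2*(1/70)*68)) = -4993/532 + 4871/(68/35) = -4993/532 + 4871*(35/68) = -4993/532 + 170485/68 = 5647406/2261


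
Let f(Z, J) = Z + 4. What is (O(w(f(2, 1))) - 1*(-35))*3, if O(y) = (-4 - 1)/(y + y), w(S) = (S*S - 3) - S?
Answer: 1885/18 ≈ 104.72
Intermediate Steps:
f(Z, J) = 4 + Z
w(S) = -3 + S**2 - S (w(S) = (S**2 - 3) - S = (-3 + S**2) - S = -3 + S**2 - S)
O(y) = -5/(2*y) (O(y) = -5*1/(2*y) = -5/(2*y))
(O(w(f(2, 1))) - 1*(-35))*3 = (-5/(2*(-3 + (4 + 2)**2 - (4 + 2))) - 1*(-35))*3 = (-5/(2*(-3 + 6**2 - 1*6)) + 35)*3 = (-5/(2*(-3 + 36 - 6)) + 35)*3 = (-5/2/27 + 35)*3 = (-5/2*1/27 + 35)*3 = (-5/54 + 35)*3 = (1885/54)*3 = 1885/18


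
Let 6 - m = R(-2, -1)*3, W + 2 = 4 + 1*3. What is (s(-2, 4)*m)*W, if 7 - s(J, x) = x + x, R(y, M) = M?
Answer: -45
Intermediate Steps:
W = 5 (W = -2 + (4 + 1*3) = -2 + (4 + 3) = -2 + 7 = 5)
m = 9 (m = 6 - (-1)*3 = 6 - 1*(-3) = 6 + 3 = 9)
s(J, x) = 7 - 2*x (s(J, x) = 7 - (x + x) = 7 - 2*x)
(s(-2, 4)*m)*W = ((7 - 2*4)*9)*5 = ((7 - 8)*9)*5 = -1*9*5 = -9*5 = -45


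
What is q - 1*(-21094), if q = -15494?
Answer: 5600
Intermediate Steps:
q - 1*(-21094) = -15494 - 1*(-21094) = -15494 + 21094 = 5600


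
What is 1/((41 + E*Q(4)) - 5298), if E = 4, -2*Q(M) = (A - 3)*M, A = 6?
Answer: -1/5281 ≈ -0.00018936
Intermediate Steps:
Q(M) = -3*M/2 (Q(M) = -(6 - 3)*M/2 = -3*M/2)
1/((41 + E*Q(4)) - 5298) = 1/((41 + 4*(-3/2*4)) - 5298) = 1/((41 + 4*(-6)) - 5298) = 1/((41 - 24) - 5298) = 1/(17 - 5298) = 1/(-5281) = -1/5281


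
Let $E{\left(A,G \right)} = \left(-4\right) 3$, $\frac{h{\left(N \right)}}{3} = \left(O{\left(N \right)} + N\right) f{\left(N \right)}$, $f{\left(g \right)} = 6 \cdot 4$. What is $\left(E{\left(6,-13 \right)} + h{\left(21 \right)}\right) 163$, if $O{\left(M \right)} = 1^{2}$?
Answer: $256236$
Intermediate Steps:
$f{\left(g \right)} = 24$
$O{\left(M \right)} = 1$
$h{\left(N \right)} = 72 + 72 N$ ($h{\left(N \right)} = 3 \left(1 + N\right) 24 = 3 \left(24 + 24 N\right) = 72 + 72 N$)
$E{\left(A,G \right)} = -12$
$\left(E{\left(6,-13 \right)} + h{\left(21 \right)}\right) 163 = \left(-12 + \left(72 + 72 \cdot 21\right)\right) 163 = \left(-12 + \left(72 + 1512\right)\right) 163 = \left(-12 + 1584\right) 163 = 1572 \cdot 163 = 256236$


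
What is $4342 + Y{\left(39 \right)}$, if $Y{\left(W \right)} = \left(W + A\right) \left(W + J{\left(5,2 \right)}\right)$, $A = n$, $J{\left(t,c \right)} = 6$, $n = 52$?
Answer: $8437$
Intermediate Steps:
$A = 52$
$Y{\left(W \right)} = \left(6 + W\right) \left(52 + W\right)$ ($Y{\left(W \right)} = \left(W + 52\right) \left(W + 6\right) = \left(52 + W\right) \left(6 + W\right) = \left(6 + W\right) \left(52 + W\right)$)
$4342 + Y{\left(39 \right)} = 4342 + \left(312 + 39^{2} + 58 \cdot 39\right) = 4342 + \left(312 + 1521 + 2262\right) = 4342 + 4095 = 8437$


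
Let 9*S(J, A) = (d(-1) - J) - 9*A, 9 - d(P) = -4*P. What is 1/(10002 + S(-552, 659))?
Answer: 9/84644 ≈ 0.00010633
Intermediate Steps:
d(P) = 9 + 4*P (d(P) = 9 - (-4)*P = 9 + 4*P)
S(J, A) = 5/9 - A - J/9 (S(J, A) = (((9 + 4*(-1)) - J) - 9*A)/9 = (((9 - 4) - J) - 9*A)/9 = ((5 - J) - 9*A)/9 = (5 - J - 9*A)/9 = 5/9 - A - J/9)
1/(10002 + S(-552, 659)) = 1/(10002 + (5/9 - 1*659 - ⅑*(-552))) = 1/(10002 + (5/9 - 659 + 184/3)) = 1/(10002 - 5374/9) = 1/(84644/9) = 9/84644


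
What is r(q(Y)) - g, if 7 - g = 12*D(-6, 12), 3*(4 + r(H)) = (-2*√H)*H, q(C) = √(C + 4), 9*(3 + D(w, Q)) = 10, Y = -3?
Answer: -103/3 ≈ -34.333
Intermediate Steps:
D(w, Q) = -17/9 (D(w, Q) = -3 + (⅑)*10 = -3 + 10/9 = -17/9)
q(C) = √(4 + C)
r(H) = -4 - 2*H^(3/2)/3 (r(H) = -4 + ((-2*√H)*H)/3 = -4 + (-2*H^(3/2))/3 = -4 - 2*H^(3/2)/3)
g = 89/3 (g = 7 - 12*(-17)/9 = 7 - 1*(-68/3) = 7 + 68/3 = 89/3 ≈ 29.667)
r(q(Y)) - g = (-4 - 2*(4 - 3)^(¾)/3) - 1*89/3 = (-4 - 2*(√1)^(3/2)/3) - 89/3 = (-4 - 2*1^(3/2)/3) - 89/3 = (-4 - ⅔*1) - 89/3 = (-4 - ⅔) - 89/3 = -14/3 - 89/3 = -103/3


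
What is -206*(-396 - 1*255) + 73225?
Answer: 207331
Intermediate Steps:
-206*(-396 - 1*255) + 73225 = -206*(-396 - 255) + 73225 = -206*(-651) + 73225 = 134106 + 73225 = 207331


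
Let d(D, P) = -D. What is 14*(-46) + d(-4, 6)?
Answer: -640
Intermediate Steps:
14*(-46) + d(-4, 6) = 14*(-46) - 1*(-4) = -644 + 4 = -640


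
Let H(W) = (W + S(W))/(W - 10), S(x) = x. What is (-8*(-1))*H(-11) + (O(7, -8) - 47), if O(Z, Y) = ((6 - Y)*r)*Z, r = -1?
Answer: -2869/21 ≈ -136.62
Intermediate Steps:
H(W) = 2*W/(-10 + W) (H(W) = (W + W)/(W - 10) = (2*W)/(-10 + W) = 2*W/(-10 + W))
O(Z, Y) = Z*(-6 + Y) (O(Z, Y) = ((6 - Y)*(-1))*Z = (-6 + Y)*Z = Z*(-6 + Y))
(-8*(-1))*H(-11) + (O(7, -8) - 47) = (-8*(-1))*(2*(-11)/(-10 - 11)) + (7*(-6 - 8) - 47) = 8*(2*(-11)/(-21)) + (7*(-14) - 47) = 8*(2*(-11)*(-1/21)) + (-98 - 47) = 8*(22/21) - 145 = 176/21 - 145 = -2869/21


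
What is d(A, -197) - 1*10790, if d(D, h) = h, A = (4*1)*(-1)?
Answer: -10987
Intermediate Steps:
A = -4 (A = 4*(-1) = -4)
d(A, -197) - 1*10790 = -197 - 1*10790 = -197 - 10790 = -10987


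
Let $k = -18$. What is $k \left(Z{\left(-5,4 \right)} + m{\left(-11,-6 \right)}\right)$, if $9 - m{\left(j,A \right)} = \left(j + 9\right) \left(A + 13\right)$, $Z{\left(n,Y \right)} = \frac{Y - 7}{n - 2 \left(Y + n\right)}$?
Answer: $-432$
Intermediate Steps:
$Z{\left(n,Y \right)} = \frac{-7 + Y}{- n - 2 Y}$ ($Z{\left(n,Y \right)} = \frac{-7 + Y}{n - \left(2 Y + 2 n\right)} = \frac{-7 + Y}{- n - 2 Y}$)
$m{\left(j,A \right)} = 9 - \left(9 + j\right) \left(13 + A\right)$ ($m{\left(j,A \right)} = 9 - \left(j + 9\right) \left(A + 13\right) = 9 - \left(9 + j\right) \left(13 + A\right)$)
$k \left(Z{\left(-5,4 \right)} + m{\left(-11,-6 \right)}\right) = - 18 \left(\frac{7 - 4}{-5 + 2 \cdot 4} - \left(-89 + 66\right)\right) = - 18 \left(\frac{7 - 4}{-5 + 8} + \left(-108 + 143 + 54 - 66\right)\right) = - 18 \left(\frac{1}{3} \cdot 3 + 23\right) = - 18 \left(1 + 23\right) = \left(-18\right) 24 = -432$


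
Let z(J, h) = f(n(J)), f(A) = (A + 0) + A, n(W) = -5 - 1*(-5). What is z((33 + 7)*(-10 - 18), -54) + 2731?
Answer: 2731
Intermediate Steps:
n(W) = 0 (n(W) = -5 + 5 = 0)
f(A) = 2*A (f(A) = A + A = 2*A)
z(J, h) = 0 (z(J, h) = 2*0 = 0)
z((33 + 7)*(-10 - 18), -54) + 2731 = 0 + 2731 = 2731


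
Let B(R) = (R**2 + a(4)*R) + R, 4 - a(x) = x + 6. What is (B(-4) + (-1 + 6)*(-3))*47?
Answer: 987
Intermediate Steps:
a(x) = -2 - x (a(x) = 4 - (x + 6) = 4 - (6 + x) = 4 + (-6 - x) = -2 - x)
B(R) = R**2 - 5*R (B(R) = (R**2 + (-2 - 1*4)*R) + R = (R**2 + (-2 - 4)*R) + R = (R**2 - 6*R) + R = R**2 - 5*R)
(B(-4) + (-1 + 6)*(-3))*47 = (-4*(-5 - 4) + (-1 + 6)*(-3))*47 = (-4*(-9) + 5*(-3))*47 = (36 - 15)*47 = 21*47 = 987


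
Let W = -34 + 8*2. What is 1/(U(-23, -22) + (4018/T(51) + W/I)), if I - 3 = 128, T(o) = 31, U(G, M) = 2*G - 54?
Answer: 4061/119700 ≈ 0.033926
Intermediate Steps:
U(G, M) = -54 + 2*G
I = 131 (I = 3 + 128 = 131)
W = -18 (W = -34 + 16 = -18)
1/(U(-23, -22) + (4018/T(51) + W/I)) = 1/((-54 + 2*(-23)) + (4018/31 - 18/131)) = 1/((-54 - 46) + (4018*(1/31) - 18*1/131)) = 1/(-100 + (4018/31 - 18/131)) = 1/(-100 + 525800/4061) = 1/(119700/4061) = 4061/119700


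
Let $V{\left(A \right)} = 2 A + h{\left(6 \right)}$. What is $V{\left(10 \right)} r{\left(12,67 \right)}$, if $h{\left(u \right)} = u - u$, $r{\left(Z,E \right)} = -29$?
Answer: $-580$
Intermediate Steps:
$h{\left(u \right)} = 0$
$V{\left(A \right)} = 2 A$ ($V{\left(A \right)} = 2 A + 0 = 2 A$)
$V{\left(10 \right)} r{\left(12,67 \right)} = 2 \cdot 10 \left(-29\right) = 20 \left(-29\right) = -580$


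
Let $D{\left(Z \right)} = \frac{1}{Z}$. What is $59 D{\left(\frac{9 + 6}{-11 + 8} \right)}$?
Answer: $- \frac{59}{5} \approx -11.8$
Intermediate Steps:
$59 D{\left(\frac{9 + 6}{-11 + 8} \right)} = \frac{59}{\left(9 + 6\right) \frac{1}{-11 + 8}} = \frac{59}{15 \frac{1}{-3}} = \frac{59}{15 \left(- \frac{1}{3}\right)} = \frac{59}{-5} = 59 \left(- \frac{1}{5}\right) = - \frac{59}{5}$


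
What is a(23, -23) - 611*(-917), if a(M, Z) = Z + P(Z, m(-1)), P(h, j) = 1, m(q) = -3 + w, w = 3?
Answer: 560265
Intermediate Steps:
m(q) = 0 (m(q) = -3 + 3 = 0)
a(M, Z) = 1 + Z (a(M, Z) = Z + 1 = 1 + Z)
a(23, -23) - 611*(-917) = (1 - 23) - 611*(-917) = -22 + 560287 = 560265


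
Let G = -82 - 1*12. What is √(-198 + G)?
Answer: 2*I*√73 ≈ 17.088*I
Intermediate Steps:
G = -94 (G = -82 - 12 = -94)
√(-198 + G) = √(-198 - 94) = √(-292) = 2*I*√73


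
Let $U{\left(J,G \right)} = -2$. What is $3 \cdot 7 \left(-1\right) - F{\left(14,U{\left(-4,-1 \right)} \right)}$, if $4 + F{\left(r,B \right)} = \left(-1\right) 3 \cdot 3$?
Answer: $-8$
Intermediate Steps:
$F{\left(r,B \right)} = -13$ ($F{\left(r,B \right)} = -4 + \left(-1\right) 3 \cdot 3 = -4 - 9 = -13$)
$3 \cdot 7 \left(-1\right) - F{\left(14,U{\left(-4,-1 \right)} \right)} = 3 \cdot 7 \left(-1\right) - -13 = 21 \left(-1\right) + 13 = -21 + 13 = -8$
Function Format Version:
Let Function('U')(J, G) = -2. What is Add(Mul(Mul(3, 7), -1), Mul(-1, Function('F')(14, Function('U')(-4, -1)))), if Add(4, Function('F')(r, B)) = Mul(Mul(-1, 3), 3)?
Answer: -8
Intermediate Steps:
Function('F')(r, B) = -13 (Function('F')(r, B) = Add(-4, Mul(Mul(-1, 3), 3)) = Add(-4, Mul(-3, 3)) = Add(-4, -9) = -13)
Add(Mul(Mul(3, 7), -1), Mul(-1, Function('F')(14, Function('U')(-4, -1)))) = Add(Mul(Mul(3, 7), -1), Mul(-1, -13)) = Add(Mul(21, -1), 13) = Add(-21, 13) = -8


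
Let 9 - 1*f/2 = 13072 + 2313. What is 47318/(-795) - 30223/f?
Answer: -1431095851/24447840 ≈ -58.537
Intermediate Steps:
f = -30752 (f = 18 - 2*(13072 + 2313) = 18 - 2*15385 = 18 - 30770 = -30752)
47318/(-795) - 30223/f = 47318/(-795) - 30223/(-30752) = 47318*(-1/795) - 30223*(-1/30752) = -47318/795 + 30223/30752 = -1431095851/24447840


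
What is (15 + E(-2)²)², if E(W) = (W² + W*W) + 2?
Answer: 13225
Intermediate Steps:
E(W) = 2 + 2*W² (E(W) = (W² + W²) + 2 = 2*W² + 2 = 2 + 2*W²)
(15 + E(-2)²)² = (15 + (2 + 2*(-2)²)²)² = (15 + (2 + 2*4)²)² = (15 + (2 + 8)²)² = (15 + 10²)² = (15 + 100)² = 115² = 13225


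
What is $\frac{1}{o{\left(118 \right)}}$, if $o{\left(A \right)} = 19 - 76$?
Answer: $- \frac{1}{57} \approx -0.017544$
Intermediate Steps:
$o{\left(A \right)} = -57$ ($o{\left(A \right)} = 19 - 76 = -57$)
$\frac{1}{o{\left(118 \right)}} = \frac{1}{-57} = - \frac{1}{57}$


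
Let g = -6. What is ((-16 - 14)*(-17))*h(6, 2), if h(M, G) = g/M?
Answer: -510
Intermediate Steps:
h(M, G) = -6/M
((-16 - 14)*(-17))*h(6, 2) = ((-16 - 14)*(-17))*(-6/6) = (-30*(-17))*(-6*⅙) = 510*(-1) = -510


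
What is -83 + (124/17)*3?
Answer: -1039/17 ≈ -61.118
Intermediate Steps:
-83 + (124/17)*3 = -83 + 372/17 = -1039/17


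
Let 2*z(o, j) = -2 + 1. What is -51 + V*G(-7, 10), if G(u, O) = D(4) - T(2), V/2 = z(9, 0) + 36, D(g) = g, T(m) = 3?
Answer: 20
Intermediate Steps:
z(o, j) = -½ (z(o, j) = (-2 + 1)/2 = (½)*(-1) = -½)
V = 71 (V = 2*(-½ + 36) = 2*(71/2) = 71)
G(u, O) = 1 (G(u, O) = 4 - 1*3 = 4 - 3 = 1)
-51 + V*G(-7, 10) = -51 + 71*1 = -51 + 71 = 20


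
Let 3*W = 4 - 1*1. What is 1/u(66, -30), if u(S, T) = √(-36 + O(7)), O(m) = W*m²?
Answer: √13/13 ≈ 0.27735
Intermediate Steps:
W = 1 (W = (4 - 1*1)/3 = (4 - 1)/3 = (⅓)*3 = 1)
O(m) = m² (O(m) = 1*m² = m²)
u(S, T) = √13 (u(S, T) = √(-36 + 7²) = √(-36 + 49) = √13)
1/u(66, -30) = 1/(√13) = √13/13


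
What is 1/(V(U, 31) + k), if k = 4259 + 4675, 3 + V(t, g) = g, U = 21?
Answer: 1/8962 ≈ 0.00011158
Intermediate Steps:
V(t, g) = -3 + g
k = 8934
1/(V(U, 31) + k) = 1/((-3 + 31) + 8934) = 1/(28 + 8934) = 1/8962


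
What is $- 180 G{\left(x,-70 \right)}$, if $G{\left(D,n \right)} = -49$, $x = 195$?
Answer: $8820$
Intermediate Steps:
$- 180 G{\left(x,-70 \right)} = \left(-180\right) \left(-49\right) = 8820$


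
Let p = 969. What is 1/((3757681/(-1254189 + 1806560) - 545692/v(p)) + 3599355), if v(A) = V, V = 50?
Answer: 13809275/49553864741784 ≈ 2.7867e-7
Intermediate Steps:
v(A) = 50
1/((3757681/(-1254189 + 1806560) - 545692/v(p)) + 3599355) = 1/((3757681/(-1254189 + 1806560) - 545692/50) + 3599355) = 1/((3757681/552371 - 545692*1/50) + 3599355) = 1/((3757681*(1/552371) - 272846/25) + 3599355) = 1/((3757681/552371 - 272846/25) + 3599355) = 1/(-150618275841/13809275 + 3599355) = 1/(49553864741784/13809275) = 13809275/49553864741784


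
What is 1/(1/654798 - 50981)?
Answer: -654798/33382256837 ≈ -1.9615e-5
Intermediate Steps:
1/(1/654798 - 50981) = 1/(-33382256837/654798) = -654798/33382256837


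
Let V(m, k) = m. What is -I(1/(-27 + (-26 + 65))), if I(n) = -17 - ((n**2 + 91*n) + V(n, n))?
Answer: 3553/144 ≈ 24.674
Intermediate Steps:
I(n) = -17 - n**2 - 92*n (I(n) = -17 - ((n**2 + 91*n) + n) = -17 - (n**2 + 92*n) = -17 + (-n**2 - 92*n) = -17 - n**2 - 92*n)
-I(1/(-27 + (-26 + 65))) = -(-17 - (1/(-27 + (-26 + 65)))**2 - 92/(-27 + (-26 + 65))) = -(-17 - (1/(-27 + 39))**2 - 92/(-27 + 39)) = -(-17 - (1/12)**2 - 92/12) = -(-17 - (1/12)**2 - 92*1/12) = -(-17 - 1*1/144 - 23/3) = -(-17 - 1/144 - 23/3) = -1*(-3553/144) = 3553/144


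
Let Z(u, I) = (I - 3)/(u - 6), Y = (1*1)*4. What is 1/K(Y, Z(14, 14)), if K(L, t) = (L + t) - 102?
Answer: -8/773 ≈ -0.010349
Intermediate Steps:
Y = 4 (Y = 1*4 = 4)
Z(u, I) = (-3 + I)/(-6 + u)
K(L, t) = -102 + L + t
1/K(Y, Z(14, 14)) = 1/(-102 + 4 + (-3 + 14)/(-6 + 14)) = 1/(-102 + 4 + 11/8) = 1/(-773/8) = -8/773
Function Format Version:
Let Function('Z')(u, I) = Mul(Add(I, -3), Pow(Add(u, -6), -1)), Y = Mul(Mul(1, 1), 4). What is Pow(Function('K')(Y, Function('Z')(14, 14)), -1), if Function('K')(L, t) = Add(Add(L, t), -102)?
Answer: Rational(-8, 773) ≈ -0.010349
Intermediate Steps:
Y = 4 (Y = Mul(1, 4) = 4)
Function('Z')(u, I) = Mul(Pow(Add(-6, u), -1), Add(-3, I)) (Function('Z')(u, I) = Mul(Add(-3, I), Pow(Add(-6, u), -1)) = Mul(Pow(Add(-6, u), -1), Add(-3, I)))
Function('K')(L, t) = Add(-102, L, t)
Pow(Function('K')(Y, Function('Z')(14, 14)), -1) = Pow(Add(-102, 4, Mul(Pow(Add(-6, 14), -1), Add(-3, 14))), -1) = Pow(Add(-102, 4, Mul(Pow(8, -1), 11)), -1) = Pow(Add(-102, 4, Mul(Rational(1, 8), 11)), -1) = Pow(Add(-102, 4, Rational(11, 8)), -1) = Pow(Rational(-773, 8), -1) = Rational(-8, 773)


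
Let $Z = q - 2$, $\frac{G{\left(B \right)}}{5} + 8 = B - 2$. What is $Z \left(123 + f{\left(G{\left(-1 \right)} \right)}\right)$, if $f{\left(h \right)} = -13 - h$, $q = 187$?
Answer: $30525$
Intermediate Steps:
$G{\left(B \right)} = -50 + 5 B$ ($G{\left(B \right)} = -40 + 5 \left(B - 2\right) = -40 + 5 \left(-2 + B\right) = -40 + \left(-10 + 5 B\right) = -50 + 5 B$)
$Z = 185$ ($Z = 187 - 2 = 185$)
$Z \left(123 + f{\left(G{\left(-1 \right)} \right)}\right) = 185 \left(123 - \left(-37 - 5\right)\right) = 185 \left(123 - -42\right) = 185 \left(123 + \left(-13 + 55\right)\right) = 185 \left(123 + 42\right) = 185 \cdot 165 = 30525$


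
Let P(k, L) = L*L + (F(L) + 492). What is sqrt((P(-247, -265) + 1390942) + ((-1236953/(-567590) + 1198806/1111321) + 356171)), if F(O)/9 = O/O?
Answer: sqrt(723277087816842840161289746570)/630774686390 ≈ 1348.3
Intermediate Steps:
F(O) = 9 (F(O) = 9*(O/O) = 9*1 = 9)
P(k, L) = 501 + L**2 (P(k, L) = L*L + (9 + 492) = L**2 + 501 = 501 + L**2)
sqrt((P(-247, -265) + 1390942) + ((-1236953/(-567590) + 1198806/1111321) + 356171)) = sqrt(((501 + (-265)**2) + 1390942) + ((-1236953/(-567590) + 1198806/1111321) + 356171)) = sqrt(((501 + 70225) + 1390942) + ((-1236953*(-1/567590) + 1198806*(1/1111321)) + 356171)) = sqrt((70726 + 1390942) + ((1236953/567590 + 1198806/1111321) + 356171)) = sqrt(1461668 + (2055082142453/630774686390 + 356171)) = sqrt(1461668 + 224665705908355143/630774686390) = sqrt(1146648880214653663/630774686390) = sqrt(723277087816842840161289746570)/630774686390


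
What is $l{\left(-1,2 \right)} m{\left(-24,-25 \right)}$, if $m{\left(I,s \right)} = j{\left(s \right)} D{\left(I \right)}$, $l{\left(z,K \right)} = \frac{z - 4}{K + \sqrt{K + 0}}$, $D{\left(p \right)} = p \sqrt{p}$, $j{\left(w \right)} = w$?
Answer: $- 6000 i \sqrt{6} + 6000 i \sqrt{3} \approx - 4304.6 i$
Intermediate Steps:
$D{\left(p \right)} = p^{\frac{3}{2}}$
$l{\left(z,K \right)} = \frac{-4 + z}{K + \sqrt{K}}$
$m{\left(I,s \right)} = s I^{\frac{3}{2}}$
$l{\left(-1,2 \right)} m{\left(-24,-25 \right)} = \frac{-4 - 1}{2 + \sqrt{2}} \left(- 25 \left(-24\right)^{\frac{3}{2}}\right) = \frac{1}{2 + \sqrt{2}} \left(-5\right) \left(- 25 \left(- 48 i \sqrt{6}\right)\right) = - \frac{5}{2 + \sqrt{2}} \cdot 1200 i \sqrt{6} = - \frac{6000 i \sqrt{6}}{2 + \sqrt{2}}$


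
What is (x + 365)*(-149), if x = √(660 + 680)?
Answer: -54385 - 298*√335 ≈ -59839.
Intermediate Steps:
x = 2*√335 (x = √1340 = 2*√335 ≈ 36.606)
(x + 365)*(-149) = (2*√335 + 365)*(-149) = (365 + 2*√335)*(-149) = -54385 - 298*√335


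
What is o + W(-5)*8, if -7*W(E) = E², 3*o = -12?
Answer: -228/7 ≈ -32.571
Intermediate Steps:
o = -4 (o = (⅓)*(-12) = -4)
W(E) = -E²/7
o + W(-5)*8 = -4 - ⅐*(-5)²*8 = -4 - ⅐*25*8 = -4 - 25/7*8 = -4 - 200/7 = -228/7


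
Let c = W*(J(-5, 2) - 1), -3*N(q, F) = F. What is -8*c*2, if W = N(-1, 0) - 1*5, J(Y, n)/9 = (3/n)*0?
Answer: -80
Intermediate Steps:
N(q, F) = -F/3
J(Y, n) = 0 (J(Y, n) = 9*((3/n)*0) = 9*0 = 0)
W = -5 (W = -1/3*0 - 1*5 = 0 - 5 = -5)
c = 5 (c = -5*(0 - 1) = -5*(-1) = 5)
-8*c*2 = -8*5*2 = -40*2 = -80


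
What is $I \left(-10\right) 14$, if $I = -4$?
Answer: $560$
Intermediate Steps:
$I \left(-10\right) 14 = \left(-4\right) \left(-10\right) 14 = 40 \cdot 14 = 560$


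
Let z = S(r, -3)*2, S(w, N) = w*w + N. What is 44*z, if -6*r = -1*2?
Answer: -2288/9 ≈ -254.22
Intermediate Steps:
r = ⅓ (r = -(-1)*2/6 = -⅙*(-2) = ⅓ ≈ 0.33333)
S(w, N) = N + w² (S(w, N) = w² + N = N + w²)
z = -52/9 (z = (-3 + (⅓)²)*2 = (-3 + ⅑)*2 = -26/9*2 = -52/9 ≈ -5.7778)
44*z = 44*(-52/9) = -2288/9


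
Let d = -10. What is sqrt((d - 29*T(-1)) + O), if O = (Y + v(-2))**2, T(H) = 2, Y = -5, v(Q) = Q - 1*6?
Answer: sqrt(101) ≈ 10.050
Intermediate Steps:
v(Q) = -6 + Q (v(Q) = Q - 6 = -6 + Q)
O = 169 (O = (-5 + (-6 - 2))**2 = (-5 - 8)**2 = (-13)**2 = 169)
sqrt((d - 29*T(-1)) + O) = sqrt((-10 - 29*2) + 169) = sqrt((-10 - 58) + 169) = sqrt(-68 + 169) = sqrt(101)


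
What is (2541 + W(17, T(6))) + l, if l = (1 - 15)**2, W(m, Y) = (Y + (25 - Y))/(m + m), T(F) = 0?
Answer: 93083/34 ≈ 2737.7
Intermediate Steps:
W(m, Y) = 25/(2*m) (W(m, Y) = 25/((2*m)) = 25*(1/(2*m)) = 25/(2*m))
l = 196 (l = (-14)**2 = 196)
(2541 + W(17, T(6))) + l = (2541 + (25/2)/17) + 196 = (2541 + (25/2)*(1/17)) + 196 = (2541 + 25/34) + 196 = 86419/34 + 196 = 93083/34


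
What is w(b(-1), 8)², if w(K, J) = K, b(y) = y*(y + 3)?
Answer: 4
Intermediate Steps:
b(y) = y*(3 + y)
w(b(-1), 8)² = (-(3 - 1))² = (-1*2)² = (-2)² = 4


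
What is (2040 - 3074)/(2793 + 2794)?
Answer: -1034/5587 ≈ -0.18507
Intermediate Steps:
(2040 - 3074)/(2793 + 2794) = -1034/5587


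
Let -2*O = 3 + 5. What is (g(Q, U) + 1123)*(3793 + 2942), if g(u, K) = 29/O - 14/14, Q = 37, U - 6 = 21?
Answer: 30031365/4 ≈ 7.5078e+6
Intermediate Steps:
U = 27 (U = 6 + 21 = 27)
O = -4 (O = -(3 + 5)/2 = -1/2*8 = -4)
g(u, K) = -33/4 (g(u, K) = 29/(-4) - 14/14 = 29*(-1/4) - 14*1/14 = -29/4 - 1 = -33/4)
(g(Q, U) + 1123)*(3793 + 2942) = (-33/4 + 1123)*(3793 + 2942) = (4459/4)*6735 = 30031365/4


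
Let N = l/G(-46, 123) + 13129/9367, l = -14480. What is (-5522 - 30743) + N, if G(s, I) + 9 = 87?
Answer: -700809526/19227 ≈ -36449.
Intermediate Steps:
G(s, I) = 78 (G(s, I) = -9 + 87 = 78)
N = -3542371/19227 (N = -14480/78 + 13129/9367 = -14480*1/78 + 13129*(1/9367) = -7240/39 + 691/493 = -3542371/19227 ≈ -184.24)
(-5522 - 30743) + N = (-5522 - 30743) - 3542371/19227 = -36265 - 3542371/19227 = -700809526/19227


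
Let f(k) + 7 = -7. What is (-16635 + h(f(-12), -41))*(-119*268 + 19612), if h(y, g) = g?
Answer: 204781280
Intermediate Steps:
f(k) = -14 (f(k) = -7 - 7 = -14)
(-16635 + h(f(-12), -41))*(-119*268 + 19612) = (-16635 - 41)*(-119*268 + 19612) = -16676*(-31892 + 19612) = -16676*(-12280) = 204781280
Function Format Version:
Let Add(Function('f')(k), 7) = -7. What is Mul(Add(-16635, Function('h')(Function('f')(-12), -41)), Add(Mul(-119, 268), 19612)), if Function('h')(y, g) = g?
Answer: 204781280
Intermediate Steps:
Function('f')(k) = -14 (Function('f')(k) = Add(-7, -7) = -14)
Mul(Add(-16635, Function('h')(Function('f')(-12), -41)), Add(Mul(-119, 268), 19612)) = Mul(Add(-16635, -41), Add(Mul(-119, 268), 19612)) = Mul(-16676, Add(-31892, 19612)) = Mul(-16676, -12280) = 204781280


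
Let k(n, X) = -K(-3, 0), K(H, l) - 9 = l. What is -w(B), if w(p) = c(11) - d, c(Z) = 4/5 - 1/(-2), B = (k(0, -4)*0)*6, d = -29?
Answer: -303/10 ≈ -30.300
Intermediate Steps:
K(H, l) = 9 + l
k(n, X) = -9 (k(n, X) = -(9 + 0) = -1*9 = -9)
B = 0 (B = -9*0*6 = 0*6 = 0)
c(Z) = 13/10 (c(Z) = 4*(1/5) - 1*(-1/2) = 4/5 + 1/2 = 13/10)
w(p) = 303/10 (w(p) = 13/10 - 1*(-29) = 13/10 + 29 = 303/10)
-w(B) = -1*303/10 = -303/10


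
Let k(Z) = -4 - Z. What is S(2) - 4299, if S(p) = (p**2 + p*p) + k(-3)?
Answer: -4292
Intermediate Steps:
S(p) = -1 + 2*p**2 (S(p) = (p**2 + p*p) + (-4 - 1*(-3)) = (p**2 + p**2) + (-4 + 3) = 2*p**2 - 1 = -1 + 2*p**2)
S(2) - 4299 = (-1 + 2*2**2) - 4299 = (-1 + 2*4) - 4299 = (-1 + 8) - 4299 = 7 - 4299 = -4292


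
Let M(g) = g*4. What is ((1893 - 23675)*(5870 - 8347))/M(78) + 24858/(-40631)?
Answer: 1096098893569/6338436 ≈ 1.7293e+5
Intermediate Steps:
M(g) = 4*g
((1893 - 23675)*(5870 - 8347))/M(78) + 24858/(-40631) = ((1893 - 23675)*(5870 - 8347))/((4*78)) + 24858/(-40631) = -21782*(-2477)/312 + 24858*(-1/40631) = 53954014*(1/312) - 24858/40631 = 26977007/156 - 24858/40631 = 1096098893569/6338436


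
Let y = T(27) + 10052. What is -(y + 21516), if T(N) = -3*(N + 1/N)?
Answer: -283382/9 ≈ -31487.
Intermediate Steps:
T(N) = -3*N - 3/N
y = 89738/9 (y = (-3*27 - 3/27) + 10052 = (-81 - 3*1/27) + 10052 = (-81 - 1/9) + 10052 = -730/9 + 10052 = 89738/9 ≈ 9970.9)
-(y + 21516) = -(89738/9 + 21516) = -1*283382/9 = -283382/9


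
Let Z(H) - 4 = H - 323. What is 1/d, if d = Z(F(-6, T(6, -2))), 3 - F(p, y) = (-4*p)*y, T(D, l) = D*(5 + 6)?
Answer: -1/1900 ≈ -0.00052632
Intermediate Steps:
T(D, l) = 11*D (T(D, l) = D*11 = 11*D)
F(p, y) = 3 + 4*p*y (F(p, y) = 3 - (-4*p)*y = 3 - (-4)*p*y = 3 + 4*p*y)
Z(H) = -319 + H (Z(H) = 4 + (H - 323) = 4 + (-323 + H) = -319 + H)
d = -1900 (d = -319 + (3 + 4*(-6)*(11*6)) = -319 + (3 + 4*(-6)*66) = -319 + (3 - 1584) = -319 - 1581 = -1900)
1/d = 1/(-1900) = -1/1900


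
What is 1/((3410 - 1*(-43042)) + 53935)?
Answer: 1/100387 ≈ 9.9615e-6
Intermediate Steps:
1/((3410 - 1*(-43042)) + 53935) = 1/((3410 + 43042) + 53935) = 1/(46452 + 53935) = 1/100387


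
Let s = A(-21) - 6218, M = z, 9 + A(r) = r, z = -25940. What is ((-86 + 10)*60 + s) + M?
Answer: -36748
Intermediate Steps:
A(r) = -9 + r
M = -25940
s = -6248 (s = (-9 - 21) - 6218 = -30 - 6218 = -6248)
((-86 + 10)*60 + s) + M = ((-86 + 10)*60 - 6248) - 25940 = (-76*60 - 6248) - 25940 = (-4560 - 6248) - 25940 = -10808 - 25940 = -36748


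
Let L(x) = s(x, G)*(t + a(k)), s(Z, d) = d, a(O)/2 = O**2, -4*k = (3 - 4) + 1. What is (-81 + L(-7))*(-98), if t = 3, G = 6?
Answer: 6174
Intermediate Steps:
k = 0 (k = -((3 - 4) + 1)/4 = -(-1 + 1)/4 = -1/4*0 = 0)
a(O) = 2*O**2
L(x) = 18 (L(x) = 6*(3 + 2*0**2) = 6*(3 + 2*0) = 6*(3 + 0) = 6*3 = 18)
(-81 + L(-7))*(-98) = (-81 + 18)*(-98) = -63*(-98) = 6174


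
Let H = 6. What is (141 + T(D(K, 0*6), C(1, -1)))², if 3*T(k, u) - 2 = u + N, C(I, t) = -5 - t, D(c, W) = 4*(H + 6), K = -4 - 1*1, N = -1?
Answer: 19600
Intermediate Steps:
K = -5 (K = -4 - 1 = -5)
D(c, W) = 48 (D(c, W) = 4*(6 + 6) = 4*12 = 48)
T(k, u) = ⅓ + u/3 (T(k, u) = ⅔ + (u - 1)/3 = ⅔ + (-1 + u)/3 = ⅔ + (-⅓ + u/3) = ⅓ + u/3)
(141 + T(D(K, 0*6), C(1, -1)))² = (141 + (⅓ + (-5 - 1*(-1))/3))² = (141 + (⅓ + (-5 + 1)/3))² = (141 + (⅓ + (⅓)*(-4)))² = (141 + (⅓ - 4/3))² = (141 - 1)² = 140² = 19600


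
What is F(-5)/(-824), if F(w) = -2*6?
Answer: 3/206 ≈ 0.014563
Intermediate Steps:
F(w) = -12
F(-5)/(-824) = -12/(-824) = -12*(-1/824) = 3/206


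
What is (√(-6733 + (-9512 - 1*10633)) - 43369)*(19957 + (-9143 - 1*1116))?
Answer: -420592562 + 9698*I*√26878 ≈ -4.2059e+8 + 1.5899e+6*I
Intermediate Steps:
(√(-6733 + (-9512 - 1*10633)) - 43369)*(19957 + (-9143 - 1*1116)) = (√(-6733 + (-9512 - 10633)) - 43369)*(19957 + (-9143 - 1116)) = (√(-6733 - 20145) - 43369)*(19957 - 10259) = (√(-26878) - 43369)*9698 = (I*√26878 - 43369)*9698 = (-43369 + I*√26878)*9698 = -420592562 + 9698*I*√26878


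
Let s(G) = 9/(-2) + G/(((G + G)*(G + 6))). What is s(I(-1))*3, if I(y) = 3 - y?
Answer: -267/20 ≈ -13.350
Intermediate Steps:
s(G) = -9/2 + 1/(2*(6 + G)) (s(G) = 9*(-½) + G/(((2*G)*(6 + G))) = -9/2 + G/((2*G*(6 + G))) = -9/2 + G*(1/(2*G*(6 + G))) = -9/2 + 1/(2*(6 + G)))
s(I(-1))*3 = ((-53 - 9*(3 - 1*(-1)))/(2*(6 + (3 - 1*(-1)))))*3 = ((-53 - 9*(3 + 1))/(2*(6 + (3 + 1))))*3 = ((-53 - 9*4)/(2*(6 + 4)))*3 = ((½)*(-53 - 36)/10)*3 = ((½)*(⅒)*(-89))*3 = -89/20*3 = -267/20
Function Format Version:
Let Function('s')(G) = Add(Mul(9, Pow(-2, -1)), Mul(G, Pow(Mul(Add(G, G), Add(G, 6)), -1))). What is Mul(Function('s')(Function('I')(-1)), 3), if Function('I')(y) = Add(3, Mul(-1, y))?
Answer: Rational(-267, 20) ≈ -13.350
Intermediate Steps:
Function('s')(G) = Add(Rational(-9, 2), Mul(Rational(1, 2), Pow(Add(6, G), -1))) (Function('s')(G) = Add(Mul(9, Rational(-1, 2)), Mul(G, Pow(Mul(Mul(2, G), Add(6, G)), -1))) = Add(Rational(-9, 2), Mul(G, Pow(Mul(2, G, Add(6, G)), -1))) = Add(Rational(-9, 2), Mul(G, Mul(Rational(1, 2), Pow(G, -1), Pow(Add(6, G), -1)))) = Add(Rational(-9, 2), Mul(Rational(1, 2), Pow(Add(6, G), -1))))
Mul(Function('s')(Function('I')(-1)), 3) = Mul(Mul(Rational(1, 2), Pow(Add(6, Add(3, Mul(-1, -1))), -1), Add(-53, Mul(-9, Add(3, Mul(-1, -1))))), 3) = Mul(Mul(Rational(1, 2), Pow(Add(6, Add(3, 1)), -1), Add(-53, Mul(-9, Add(3, 1)))), 3) = Mul(Mul(Rational(1, 2), Pow(Add(6, 4), -1), Add(-53, Mul(-9, 4))), 3) = Mul(Mul(Rational(1, 2), Pow(10, -1), Add(-53, -36)), 3) = Mul(Mul(Rational(1, 2), Rational(1, 10), -89), 3) = Mul(Rational(-89, 20), 3) = Rational(-267, 20)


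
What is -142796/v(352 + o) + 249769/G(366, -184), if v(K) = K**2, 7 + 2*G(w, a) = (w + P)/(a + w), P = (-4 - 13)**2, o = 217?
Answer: -29435116270800/200408059 ≈ -1.4688e+5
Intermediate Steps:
P = 289 (P = (-17)**2 = 289)
G(w, a) = -7/2 + (289 + w)/(2*(a + w)) (G(w, a) = -7/2 + ((w + 289)/(a + w))/2 = -7/2 + ((289 + w)/(a + w))/2 = -7/2 + (289 + w)/(2*(a + w)))
-142796/v(352 + o) + 249769/G(366, -184) = -142796/(352 + 217)**2 + 249769/(((289 - 7*(-184) - 6*366)/(2*(-184 + 366)))) = -142796/(569**2) + 249769/(((1/2)*(289 + 1288 - 2196)/182)) = -142796/323761 + 249769/(((1/2)*(1/182)*(-619))) = -142796*1/323761 + 249769/(-619/364) = -142796/323761 + 249769*(-364/619) = -142796/323761 - 90915916/619 = -29435116270800/200408059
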